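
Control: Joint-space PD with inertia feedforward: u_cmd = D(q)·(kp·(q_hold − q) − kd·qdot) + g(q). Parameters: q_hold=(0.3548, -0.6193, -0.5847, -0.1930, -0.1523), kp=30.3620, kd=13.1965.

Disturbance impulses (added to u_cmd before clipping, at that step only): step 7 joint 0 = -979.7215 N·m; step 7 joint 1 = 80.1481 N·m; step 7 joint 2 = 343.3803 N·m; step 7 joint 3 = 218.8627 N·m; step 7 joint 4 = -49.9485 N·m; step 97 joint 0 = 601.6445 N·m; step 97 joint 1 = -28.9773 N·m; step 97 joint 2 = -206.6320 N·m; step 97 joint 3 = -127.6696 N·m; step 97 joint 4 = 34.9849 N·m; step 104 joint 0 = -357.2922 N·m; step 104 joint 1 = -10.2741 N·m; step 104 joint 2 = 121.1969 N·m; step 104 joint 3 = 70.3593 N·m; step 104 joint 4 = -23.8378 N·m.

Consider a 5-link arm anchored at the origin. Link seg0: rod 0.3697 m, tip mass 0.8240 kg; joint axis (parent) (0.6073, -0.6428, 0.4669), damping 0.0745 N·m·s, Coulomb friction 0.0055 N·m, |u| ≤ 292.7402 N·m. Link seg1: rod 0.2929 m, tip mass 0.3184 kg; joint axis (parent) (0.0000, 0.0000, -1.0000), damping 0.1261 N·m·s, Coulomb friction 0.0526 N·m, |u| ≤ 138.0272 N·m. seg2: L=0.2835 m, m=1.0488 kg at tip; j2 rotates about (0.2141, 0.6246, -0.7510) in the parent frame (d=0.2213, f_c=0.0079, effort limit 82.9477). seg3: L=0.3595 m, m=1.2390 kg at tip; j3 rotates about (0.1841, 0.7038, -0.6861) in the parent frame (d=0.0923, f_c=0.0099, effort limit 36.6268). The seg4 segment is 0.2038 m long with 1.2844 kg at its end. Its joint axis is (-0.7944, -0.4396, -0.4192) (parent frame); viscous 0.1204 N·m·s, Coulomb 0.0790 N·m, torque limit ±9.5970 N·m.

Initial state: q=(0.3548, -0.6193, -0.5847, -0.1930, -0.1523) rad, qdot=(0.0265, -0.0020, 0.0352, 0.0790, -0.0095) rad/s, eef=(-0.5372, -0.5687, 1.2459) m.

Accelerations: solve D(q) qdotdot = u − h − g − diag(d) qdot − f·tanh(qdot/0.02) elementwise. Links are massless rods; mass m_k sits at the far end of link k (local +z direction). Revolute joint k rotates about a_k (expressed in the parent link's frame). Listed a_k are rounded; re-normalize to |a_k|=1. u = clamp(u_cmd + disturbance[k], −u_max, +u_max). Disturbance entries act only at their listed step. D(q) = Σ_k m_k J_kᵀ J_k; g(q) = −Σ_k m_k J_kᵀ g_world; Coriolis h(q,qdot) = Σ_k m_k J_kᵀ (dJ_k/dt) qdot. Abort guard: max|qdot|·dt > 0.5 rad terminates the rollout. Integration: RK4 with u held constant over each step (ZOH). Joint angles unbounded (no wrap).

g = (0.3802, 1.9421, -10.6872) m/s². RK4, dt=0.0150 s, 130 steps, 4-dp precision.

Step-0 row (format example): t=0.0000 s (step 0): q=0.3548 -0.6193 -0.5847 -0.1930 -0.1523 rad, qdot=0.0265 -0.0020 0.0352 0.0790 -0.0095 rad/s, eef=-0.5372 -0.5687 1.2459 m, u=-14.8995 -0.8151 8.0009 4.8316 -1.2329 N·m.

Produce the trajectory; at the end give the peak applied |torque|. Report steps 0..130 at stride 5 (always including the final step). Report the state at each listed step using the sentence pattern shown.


t=0.0750 s (step 5): q=0.3559 -0.6195 -0.5832 -0.1896 -0.1520 rad, qdot=0.0070 0.0022 0.0158 0.0090 -0.0059 rad/s, eef=-0.5371 -0.5684 1.2466 m, u=-14.9934 -0.8009 8.0917 4.9132 -1.2570 N·m.
t=0.1500 s (step 10): q=0.3680 -0.2916 -0.2007 -0.8555 -0.6448 rad, qdot=-0.6578 4.0607 1.5395 -6.6290 -6.0934 rad/s, eef=-0.5350 -0.5119 1.2382 m, u=25.1900 -10.7463 3.1649 3.4458 0.4171 N·m.
t=0.2250 s (step 15): q=0.3293 -0.1791 -0.2200 -1.0247 -0.8009 rad, qdot=-0.2805 0.2456 -0.6622 -0.1127 -0.0105 rad/s, eef=-0.5424 -0.4615 1.2279 m, u=2.9634 -5.0774 5.7361 4.7301 -0.2157 N·m.
t=0.3000 s (step 20): q=0.3219 -0.1874 -0.2554 -0.9934 -0.7728 rad, qdot=0.0392 -0.3341 -0.2944 0.7247 0.5619 rad/s, eef=-0.5464 -0.4601 1.2279 m, u=-7.4803 -2.1684 6.6587 5.3423 -0.5607 N·m.
t=0.3750 s (step 25): q=0.3298 -0.2191 -0.2701 -0.9320 -0.7290 rad, qdot=0.1478 -0.4744 -0.1243 0.8648 0.5775 rad/s, eef=-0.5465 -0.4735 1.2303 m, u=-12.3020 -0.8852 7.2359 5.6791 -0.7097 N·m.
t=0.4500 s (step 30): q=0.3419 -0.2548 -0.2766 -0.8687 -0.6885 rad, qdot=0.1670 -0.4663 -0.0595 0.8107 0.4997 rad/s, eef=-0.5451 -0.4897 1.2330 m, u=-14.3753 -0.4038 7.5281 5.7970 -0.7616 N·m.
t=0.5250 s (step 35): q=0.3540 -0.2878 -0.2800 -0.8118 -0.6541 rad, qdot=0.1519 -0.4110 -0.0385 0.7067 0.4198 rad/s, eef=-0.5431 -0.5043 1.2354 m, u=-15.1742 -0.2627 7.6465 5.7950 -0.7738 N·m.
t=0.6000 s (step 40): q=0.3644 -0.3162 -0.2827 -0.7628 -0.6252 rad, qdot=0.1265 -0.3471 -0.0354 0.6009 0.3546 rad/s, eef=-0.5411 -0.5163 1.2376 m, u=-15.4201 -0.2511 7.6778 5.7410 -0.7726 N·m.
t=0.6750 s (step 45): q=0.3730 -0.3400 -0.2854 -0.7214 -0.6006 rad, qdot=0.1008 -0.2880 -0.0383 0.5073 0.3035 rad/s, eef=-0.5393 -0.5257 1.2395 m, u=-15.4474 -0.2816 7.6728 5.6717 -0.7691 N·m.
t=0.7500 s (step 50): q=0.3796 -0.3596 -0.2884 -0.6865 -0.5794 rad, qdot=0.0782 -0.2378 -0.0430 0.4286 0.2629 rad/s, eef=-0.5378 -0.5330 1.2412 m, u=-15.4018 -0.3206 7.6570 5.6038 -0.7669 N·m.
t=0.8250 s (step 55): q=0.3848 -0.3758 -0.2917 -0.6569 -0.5610 rad, qdot=0.0596 -0.1968 -0.0475 0.3636 0.2300 rad/s, eef=-0.5366 -0.5385 1.2427 m, u=-15.3418 -0.3565 7.6415 5.5439 -0.7670 N·m.
t=0.9000 s (step 60): q=0.3887 -0.3893 -0.2954 -0.6318 -0.5448 rad, qdot=0.0447 -0.1640 -0.0513 0.3101 0.2026 rad/s, eef=-0.5357 -0.5427 1.2439 m, u=-15.2883 -0.3865 7.6302 5.4934 -0.7692 N·m.
t=0.9750 s (step 65): q=0.3916 -0.4006 -0.2993 -0.6103 -0.5306 rad, qdot=0.0329 -0.1379 -0.0540 0.2659 0.1794 rad/s, eef=-0.5350 -0.5459 1.2450 m, u=-15.2463 -0.4107 7.6238 5.4517 -0.7729 N·m.
t=1.0500 s (step 70): q=0.3937 -0.4101 -0.3034 -0.5918 -0.5179 rad, qdot=0.0237 -0.1171 -0.0556 0.2292 0.1593 rad/s, eef=-0.5345 -0.5484 1.2459 m, u=-15.2157 -0.4299 7.6217 5.4175 -0.7778 N·m.
t=1.1250 s (step 75): q=0.3952 -0.4182 -0.3075 -0.5759 -0.5066 rad, qdot=0.0165 -0.1006 -0.0562 0.1986 0.1418 rad/s, eef=-0.5342 -0.5503 1.2467 m, u=-15.1943 -0.4454 7.6230 5.3894 -0.7834 N·m.
t=1.2000 s (step 80): q=0.3962 -0.4252 -0.3117 -0.5620 -0.4966 rad, qdot=0.0111 -0.0874 -0.0561 0.1730 0.1264 rad/s, eef=-0.5339 -0.5518 1.2474 m, u=-15.1801 -0.4580 7.6269 5.3664 -0.7893 N·m.
t=1.2750 s (step 85): q=0.3969 -0.4313 -0.3158 -0.5499 -0.4877 rad, qdot=0.0068 -0.0769 -0.0554 0.1514 0.1129 rad/s, eef=-0.5337 -0.5530 1.2479 m, u=-15.1709 -0.4684 7.6325 5.3473 -0.7953 N·m.
t=1.3500 s (step 90): q=0.3973 -0.4368 -0.3199 -0.5393 -0.4797 rad, qdot=0.0036 -0.0684 -0.0543 0.1332 0.1010 rad/s, eef=-0.5336 -0.5540 1.2484 m, u=-15.1652 -0.4773 7.6392 5.3313 -0.8013 N·m.
t=1.4250 s (step 95): q=0.3975 -0.4416 -0.3239 -0.5299 -0.4725 rad, qdot=0.0011 -0.0615 -0.0531 0.1178 0.0905 rad/s, eef=-0.5335 -0.5547 1.2487 m, u=-15.1617 -0.4849 7.6466 5.3179 -0.8072 N·m.
t=1.5000 s (step 100): q=0.3950 -0.5564 -0.6615 -0.0827 -0.3732 rad, qdot=0.5982 -0.7518 -2.9536 5.1908 0.5273 rad/s, eef=-0.5427 -0.5797 1.2399 m, u=-58.9090 2.8668 21.1806 11.3205 -2.1130 N·m.
t=1.5750 s (step 105): q=0.4152 -0.5894 -0.7021 0.0033 -0.3600 rad, qdot=-1.7905 -2.1650 1.0933 -6.2878 1.4475 rad/s, eef=-0.5442 -0.6002 1.2311 m, u=18.1270 2.7437 -0.1962 1.5980 0.3511 N·m.
t=1.6500 s (step 110): q=0.3331 -0.6585 -0.6722 -0.2412 -0.2660 rad, qdot=-0.6023 -0.2940 0.0488 -1.4360 0.7528 rad/s, eef=-0.5181 -0.5942 1.2282 m, u=-0.3989 0.7700 5.1288 4.1303 -0.7010 N·m.
t=1.7250 s (step 115): q=0.3073 -0.6654 -0.6709 -0.2975 -0.2383 rad, qdot=-0.1528 0.0315 0.0228 -0.2828 0.1137 rad/s, eef=-0.5093 -0.5874 1.2283 m, u=-8.4901 -0.4362 6.8749 4.6615 -1.0246 N·m.
t=1.8000 s (step 120): q=0.3033 -0.6601 -0.6674 -0.3021 -0.2356 rad, qdot=0.0198 0.0916 0.0816 0.0867 0.0246 rad/s, eef=-0.5091 -0.5822 1.2307 m, u=-12.0429 -0.9294 7.5898 4.8383 -1.1608 N·m.
t=1.8750 s (step 125): q=0.3074 -0.6525 -0.6596 -0.2919 -0.2345 rad, qdot=0.0761 0.1013 0.1123 0.1791 0.0269 rad/s, eef=-0.5121 -0.5786 1.2334 m, u=-13.6070 -1.0909 7.9167 4.9272 -1.2183 N·m.
t=1.9500 s (step 130): q=0.3136 -0.6450 -0.6509 -0.2784 -0.2334 rad, qdot=0.0860 0.0933 0.1099 0.1882 0.0270 rad/s, eef=-0.5158 -0.5761 1.2357 m.
max |u| (N·m): 292.7402


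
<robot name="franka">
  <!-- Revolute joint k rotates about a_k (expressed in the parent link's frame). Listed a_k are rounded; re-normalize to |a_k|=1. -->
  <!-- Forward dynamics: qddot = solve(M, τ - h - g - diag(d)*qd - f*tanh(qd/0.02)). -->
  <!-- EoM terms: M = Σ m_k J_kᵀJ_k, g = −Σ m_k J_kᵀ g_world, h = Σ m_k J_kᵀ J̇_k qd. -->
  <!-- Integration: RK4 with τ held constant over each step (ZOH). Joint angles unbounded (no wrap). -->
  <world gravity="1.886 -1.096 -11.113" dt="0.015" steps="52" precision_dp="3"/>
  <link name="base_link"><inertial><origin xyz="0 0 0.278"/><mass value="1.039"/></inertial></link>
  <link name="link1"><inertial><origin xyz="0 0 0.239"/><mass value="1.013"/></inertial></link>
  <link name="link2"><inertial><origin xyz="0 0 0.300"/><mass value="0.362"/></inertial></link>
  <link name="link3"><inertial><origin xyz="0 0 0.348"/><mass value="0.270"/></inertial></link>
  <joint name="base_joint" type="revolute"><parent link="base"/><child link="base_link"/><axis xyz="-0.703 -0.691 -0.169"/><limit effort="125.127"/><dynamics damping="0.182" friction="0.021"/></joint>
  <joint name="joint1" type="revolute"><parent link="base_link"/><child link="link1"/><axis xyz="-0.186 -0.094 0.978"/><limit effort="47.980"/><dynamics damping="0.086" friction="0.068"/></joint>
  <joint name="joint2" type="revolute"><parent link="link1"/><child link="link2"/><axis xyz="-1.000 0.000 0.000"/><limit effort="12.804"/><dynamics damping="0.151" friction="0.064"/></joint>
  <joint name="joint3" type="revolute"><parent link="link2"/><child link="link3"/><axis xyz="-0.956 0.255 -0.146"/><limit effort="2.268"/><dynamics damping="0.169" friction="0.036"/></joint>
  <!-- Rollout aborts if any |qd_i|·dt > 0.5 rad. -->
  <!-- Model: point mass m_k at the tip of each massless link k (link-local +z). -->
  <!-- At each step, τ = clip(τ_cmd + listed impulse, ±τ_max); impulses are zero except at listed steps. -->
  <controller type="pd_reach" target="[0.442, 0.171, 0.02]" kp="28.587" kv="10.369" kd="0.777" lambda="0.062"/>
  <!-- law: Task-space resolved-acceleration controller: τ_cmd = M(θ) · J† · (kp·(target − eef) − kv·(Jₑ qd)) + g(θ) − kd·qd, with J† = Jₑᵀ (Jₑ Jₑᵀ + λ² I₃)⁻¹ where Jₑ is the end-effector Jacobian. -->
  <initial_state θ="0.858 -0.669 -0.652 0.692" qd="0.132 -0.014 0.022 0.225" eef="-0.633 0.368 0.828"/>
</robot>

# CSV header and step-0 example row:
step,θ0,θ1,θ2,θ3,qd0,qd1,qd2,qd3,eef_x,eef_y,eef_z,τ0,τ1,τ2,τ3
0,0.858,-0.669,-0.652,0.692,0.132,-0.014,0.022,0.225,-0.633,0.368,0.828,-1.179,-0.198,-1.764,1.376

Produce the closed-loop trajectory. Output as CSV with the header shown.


step,θ0,θ1,θ2,θ3,qd0,qd1,qd2,qd3,eef_x,eef_y,eef_z,τ0,τ1,τ2,τ3
1,0.862,-0.667,-0.664,0.717,0.381,0.233,-1.489,3.018,-0.631,0.370,0.826,-2.480,-0.294,-0.253,-0.899
2,0.868,-0.663,-0.684,0.754,0.458,0.240,-1.235,1.980,-0.628,0.371,0.821,-4.059,-0.088,-0.164,0.151
3,0.876,-0.661,-0.704,0.786,0.541,0.037,-1.401,2.263,-0.628,0.372,0.814,-5.225,0.206,0.162,0.004
4,0.884,-0.660,-0.725,0.819,0.606,0.096,-1.454,2.109,-0.629,0.373,0.807,-6.196,0.292,0.363,0.217
5,0.894,-0.659,-0.747,0.851,0.653,0.025,-1.496,2.126,-0.631,0.374,0.799,-7.007,0.459,0.512,0.259
6,0.904,-0.659,-0.770,0.882,0.690,0.036,-1.530,2.089,-0.633,0.375,0.790,-7.681,0.551,0.628,0.334
7,0.914,-0.659,-0.793,0.914,0.716,0.024,-1.550,2.082,-0.635,0.376,0.781,-8.253,0.651,0.710,0.371
8,0.925,-0.658,-0.816,0.945,0.735,0.029,-1.565,2.069,-0.637,0.377,0.771,-8.737,0.729,0.772,0.404
9,0.936,-0.658,-0.840,0.976,0.747,0.030,-1.573,2.064,-0.639,0.378,0.761,-9.153,0.802,0.815,0.424
10,0.948,-0.657,-0.863,1.007,0.754,0.037,-1.577,2.060,-0.641,0.379,0.751,-9.510,0.865,0.847,0.438
11,0.959,-0.656,-0.887,1.038,0.756,0.044,-1.579,2.058,-0.643,0.380,0.740,-9.819,0.921,0.869,0.445
12,0.970,-0.656,-0.911,1.068,0.755,0.054,-1.579,2.056,-0.645,0.381,0.730,-10.088,0.971,0.884,0.448
13,0.982,-0.655,-0.935,1.099,0.750,0.065,-1.579,2.056,-0.646,0.382,0.720,-10.323,1.015,0.894,0.448
14,0.993,-0.654,-0.958,1.130,0.743,0.076,-1.577,2.056,-0.647,0.383,0.709,-10.530,1.055,0.900,0.445
15,1.004,-0.652,-0.982,1.161,0.734,0.087,-1.575,2.056,-0.647,0.383,0.699,-10.713,1.091,0.903,0.439
16,1.015,-0.651,-1.005,1.192,0.723,0.099,-1.573,2.056,-0.648,0.384,0.689,-10.874,1.123,0.903,0.432
17,1.025,-0.649,-1.029,1.222,0.710,0.110,-1.571,2.057,-0.647,0.385,0.679,-11.016,1.152,0.901,0.423
18,1.036,-0.648,-1.053,1.253,0.696,0.120,-1.569,2.057,-0.647,0.385,0.669,-11.143,1.179,0.897,0.413
19,1.046,-0.646,-1.076,1.284,0.680,0.130,-1.567,2.057,-0.646,0.386,0.659,-11.255,1.203,0.893,0.402
20,1.056,-0.644,-1.100,1.315,0.663,0.139,-1.565,2.057,-0.645,0.386,0.649,-11.354,1.225,0.887,0.390
21,1.066,-0.642,-1.123,1.346,0.646,0.148,-1.563,2.057,-0.643,0.386,0.640,-11.442,1.244,0.881,0.378
22,1.076,-0.639,-1.146,1.377,0.627,0.156,-1.561,2.056,-0.641,0.386,0.631,-11.519,1.262,0.874,0.364
23,1.085,-0.637,-1.170,1.407,0.608,0.163,-1.559,2.055,-0.639,0.386,0.622,-11.587,1.277,0.867,0.351
24,1.094,-0.634,-1.193,1.438,0.588,0.169,-1.557,2.053,-0.637,0.386,0.613,-11.647,1.290,0.859,0.336
25,1.103,-0.632,-1.217,1.469,0.567,0.175,-1.556,2.051,-0.634,0.386,0.604,-11.698,1.302,0.851,0.322
26,1.111,-0.629,-1.240,1.500,0.546,0.181,-1.554,2.049,-0.631,0.386,0.596,-11.742,1.312,0.843,0.307
27,1.119,-0.626,-1.263,1.530,0.524,0.185,-1.553,2.046,-0.627,0.385,0.587,-11.779,1.320,0.835,0.292
28,1.127,-0.623,-1.287,1.561,0.501,0.189,-1.551,2.042,-0.623,0.385,0.579,-11.810,1.326,0.827,0.276
29,1.134,-0.621,-1.310,1.592,0.478,0.193,-1.550,2.039,-0.619,0.384,0.572,-11.835,1.331,0.819,0.260
30,1.141,-0.618,-1.333,1.622,0.455,0.196,-1.548,2.035,-0.615,0.383,0.564,-11.854,1.334,0.811,0.244
31,1.148,-0.615,-1.356,1.653,0.431,0.198,-1.547,2.030,-0.610,0.382,0.557,-11.869,1.335,0.803,0.228
32,1.154,-0.612,-1.379,1.683,0.406,0.199,-1.545,2.025,-0.605,0.381,0.550,-11.878,1.335,0.795,0.212
33,1.160,-0.609,-1.403,1.713,0.382,0.201,-1.543,2.020,-0.600,0.380,0.543,-11.883,1.333,0.787,0.195
34,1.165,-0.606,-1.426,1.744,0.356,0.201,-1.541,2.014,-0.595,0.379,0.536,-11.884,1.330,0.780,0.179
35,1.171,-0.603,-1.449,1.774,0.330,0.201,-1.539,2.008,-0.589,0.378,0.530,-11.880,1.325,0.772,0.162
36,1.175,-0.600,-1.472,1.804,0.304,0.200,-1.537,2.001,-0.583,0.376,0.524,-11.872,1.319,0.765,0.145
37,1.180,-0.597,-1.495,1.834,0.278,0.199,-1.535,1.994,-0.577,0.375,0.518,-11.861,1.311,0.758,0.129
38,1.184,-0.594,-1.518,1.864,0.251,0.198,-1.532,1.987,-0.571,0.373,0.512,-11.847,1.302,0.752,0.112
39,1.187,-0.591,-1.541,1.893,0.223,0.195,-1.529,1.979,-0.565,0.372,0.507,-11.828,1.292,0.746,0.095
40,1.190,-0.588,-1.564,1.923,0.195,0.193,-1.526,1.971,-0.558,0.370,0.502,-11.807,1.280,0.740,0.078
41,1.193,-0.585,-1.587,1.952,0.167,0.189,-1.523,1.963,-0.552,0.368,0.497,-11.783,1.267,0.734,0.061
42,1.195,-0.582,-1.609,1.982,0.138,0.185,-1.520,1.954,-0.545,0.367,0.492,-11.755,1.253,0.729,0.045
43,1.197,-0.579,-1.632,2.011,0.109,0.180,-1.516,1.946,-0.538,0.365,0.487,-11.724,1.237,0.724,0.028
44,1.199,-0.577,-1.655,2.040,0.080,0.175,-1.512,1.937,-0.530,0.363,0.483,-11.691,1.221,0.720,0.011
45,1.200,-0.574,-1.678,2.069,0.050,0.169,-1.508,1.927,-0.523,0.361,0.479,-11.655,1.203,0.715,-0.005
46,1.200,-0.572,-1.700,2.098,0.019,0.163,-1.503,1.918,-0.516,0.359,0.475,-11.616,1.185,0.711,-0.021
47,1.200,-0.569,-1.723,2.127,-0.011,0.156,-1.498,1.908,-0.508,0.356,0.471,-11.577,1.165,0.708,-0.037
48,1.200,-0.567,-1.745,2.155,-0.041,0.150,-1.494,1.898,-0.500,0.354,0.468,-11.539,1.144,0.705,-0.053
49,1.199,-0.565,-1.767,2.184,-0.072,0.142,-1.488,1.888,-0.493,0.352,0.464,-11.497,1.122,0.702,-0.069
50,1.198,-0.563,-1.790,2.212,-0.103,0.133,-1.483,1.877,-0.485,0.350,0.461,-11.452,1.100,0.699,-0.085
51,1.196,-0.561,-1.812,2.240,-0.135,0.123,-1.476,1.867,-0.477,0.347,0.458,-11.403,1.077,0.697,-0.101
52,1.194,-0.559,-1.834,2.268,-0.168,0.112,-1.470,1.857,-0.469,0.345,0.455,,,,


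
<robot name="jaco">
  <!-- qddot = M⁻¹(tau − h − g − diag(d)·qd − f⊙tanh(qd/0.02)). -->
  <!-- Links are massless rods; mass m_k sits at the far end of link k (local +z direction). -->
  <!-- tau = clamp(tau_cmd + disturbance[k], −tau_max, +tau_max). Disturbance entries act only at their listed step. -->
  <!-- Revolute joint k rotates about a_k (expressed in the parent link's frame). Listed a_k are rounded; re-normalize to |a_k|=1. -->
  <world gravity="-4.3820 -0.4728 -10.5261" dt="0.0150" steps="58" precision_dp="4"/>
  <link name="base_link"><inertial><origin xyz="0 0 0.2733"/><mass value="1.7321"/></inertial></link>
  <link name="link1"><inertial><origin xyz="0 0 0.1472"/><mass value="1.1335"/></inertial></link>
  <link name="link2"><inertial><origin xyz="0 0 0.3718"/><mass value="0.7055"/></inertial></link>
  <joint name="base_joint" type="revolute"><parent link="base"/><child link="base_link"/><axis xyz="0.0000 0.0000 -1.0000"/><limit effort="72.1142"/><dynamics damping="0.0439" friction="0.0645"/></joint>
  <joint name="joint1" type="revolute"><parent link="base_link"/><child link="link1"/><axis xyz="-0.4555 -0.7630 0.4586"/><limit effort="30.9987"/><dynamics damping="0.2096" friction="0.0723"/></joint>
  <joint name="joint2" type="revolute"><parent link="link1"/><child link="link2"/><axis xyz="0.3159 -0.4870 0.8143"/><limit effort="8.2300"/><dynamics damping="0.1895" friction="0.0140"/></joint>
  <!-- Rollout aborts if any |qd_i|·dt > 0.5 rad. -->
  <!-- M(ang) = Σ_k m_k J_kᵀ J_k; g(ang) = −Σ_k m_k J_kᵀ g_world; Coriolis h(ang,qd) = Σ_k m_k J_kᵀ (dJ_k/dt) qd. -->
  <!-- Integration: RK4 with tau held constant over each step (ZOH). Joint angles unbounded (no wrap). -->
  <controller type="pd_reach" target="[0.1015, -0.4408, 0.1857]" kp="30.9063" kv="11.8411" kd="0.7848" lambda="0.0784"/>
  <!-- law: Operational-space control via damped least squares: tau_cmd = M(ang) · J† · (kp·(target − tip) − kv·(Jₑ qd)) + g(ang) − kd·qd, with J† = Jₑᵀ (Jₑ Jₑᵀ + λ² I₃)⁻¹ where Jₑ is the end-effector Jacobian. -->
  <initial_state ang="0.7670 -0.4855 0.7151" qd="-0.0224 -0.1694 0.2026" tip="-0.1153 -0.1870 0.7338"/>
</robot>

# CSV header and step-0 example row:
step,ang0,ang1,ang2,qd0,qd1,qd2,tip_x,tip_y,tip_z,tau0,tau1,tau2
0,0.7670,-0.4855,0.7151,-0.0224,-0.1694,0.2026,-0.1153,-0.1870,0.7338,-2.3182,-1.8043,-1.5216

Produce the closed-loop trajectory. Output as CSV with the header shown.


step,ang0,ang1,ang2,qd0,qd1,qd2,tip_x,tip_y,tip_z,tau0,tau1,tau2
1,0.7654,-0.4911,0.7174,-0.1886,-0.5755,0.1034,-0.1153,-0.1891,0.7329,-1.9648,-0.8792,-1.3865
2,0.7609,-0.5017,0.7192,-0.3963,-0.8403,0.1287,-0.1146,-0.1932,0.7313,-1.6579,-0.2028,-1.3735
3,0.7551,-0.5161,0.7201,-0.3871,-1.0793,-0.0075,-0.1134,-0.1988,0.7292,-1.5744,0.3345,-1.2399
4,0.7472,-0.5329,0.7215,-0.6358,-1.1730,0.1636,-0.1117,-0.2053,0.7267,-1.3303,0.7049,-1.3655
5,0.7395,-0.5520,0.7213,-0.3982,-1.3650,-0.1623,-0.1097,-0.2125,0.7238,-1.4874,1.0605,-1.0863
6,0.7294,-0.5718,0.7232,-0.8914,-1.3054,0.3487,-0.1076,-0.2202,0.7206,-1.1040,1.2391,-1.4987
7,0.7217,-0.5936,0.7215,-0.1825,-1.5704,-0.5273,-0.1051,-0.2282,0.7172,-1.6470,1.5475,-0.7680
8,0.7091,-0.6146,0.7254,-1.3733,-1.2745,0.9078,-0.1026,-0.2363,0.7134,-0.7652,1.5498,-1.9469
9,0.7038,-0.6382,0.7195,0.4738,-1.8087,-1.4787,-0.0998,-0.2445,0.7097,-2.1612,1.9401,0.0359
10,0.6859,-0.6586,0.7299,-2.5146,-1.0161,2.4562,-0.0972,-0.2527,0.7053,0.0303,1.6725,-3.2137
11,0.6871,-0.6844,0.7138,2.2190,-2.2280,-4.0492,-0.0939,-0.2609,0.7017,-3.4667,2.3249,2.1858
12,0.6575,-0.7018,0.7410,-5.3315,-0.2643,6.6240,-0.0914,-0.2688,0.6965,2.0064,1.5000,-6.6572
13,0.6764,-0.7307,0.6978,6.7972,-2.9837,-11.0115,-0.0875,-0.2765,0.6936,-6.8098,2.6183,7.9574
14,0.6166,-0.7375,0.7724,-12.4845,1.9703,17.8322,-0.0859,-0.2832,0.6872,7.0359,0.5341,-8.2300
15,0.6008,-0.7532,0.7907,7.9776,-3.5808,-11.9614,-0.0848,-0.2892,0.6827,-8.4763,2.3929,8.2300
16,0.5619,-0.7560,0.8551,-11.0977,2.9089,17.6312,-0.0862,-0.2940,0.6768,5.3757,-0.3496,-8.2300
17,0.5361,-0.7628,0.9037,5.5363,-3.5496,-8.0777,-0.0878,-0.2991,0.6710,-7.1151,2.5364,5.1745
18,0.5216,-0.7725,0.9390,-6.3561,1.8701,11.1693,-0.0899,-0.3038,0.6656,1.6404,0.0843,-8.2300
19,0.5156,-0.7886,0.9551,4.4473,-3.5900,-7.3492,-0.0905,-0.3090,0.6607,-6.0531,2.9116,4.7367
20,0.5026,-0.8014,0.9809,-5.3269,1.4751,9.4681,-0.0909,-0.3142,0.6554,1.0325,0.5148,-8.2300
21,0.4990,-0.8213,0.9850,3.9925,-3.6600,-7.5195,-0.0901,-0.3195,0.6510,-5.4610,3.1722,5.0204
22,0.4845,-0.8351,1.0070,-5.1495,1.4130,9.1765,-0.0891,-0.3248,0.6458,1.0112,0.7278,-8.2300
23,0.4791,-0.8553,1.0088,3.6480,-3.6559,-7.5909,-0.0872,-0.3302,0.6414,-5.0459,3.3252,5.1666
24,0.4639,-0.8695,1.0284,-4.9559,1.3508,8.9546,-0.0855,-0.3354,0.6363,0.9124,0.8980,-8.2300
25,0.4576,-0.8900,1.0282,3.4001,-3.6231,-7.6500,-0.0830,-0.3406,0.6319,-4.7566,3.4264,5.2707
26,0.4422,-0.9044,1.0463,-4.7905,1.3045,8.8292,-0.0807,-0.3456,0.6268,0.7969,1.0381,-8.2300
27,0.4354,-0.9248,1.0450,3.2104,-3.5740,-7.6892,-0.0778,-0.3506,0.6226,-4.5454,3.4995,5.3380
28,0.4199,-0.9391,1.0622,-4.6387,1.2646,8.7482,-0.0753,-0.3554,0.6175,0.6698,1.1627,-8.2300
29,0.4130,-0.9594,1.0601,3.0620,-3.5178,-7.7196,-0.0722,-0.3602,0.6132,-4.3862,3.5575,5.3852
30,0.3976,-0.9735,1.0767,-4.5015,1.2307,8.6985,-0.0695,-0.3646,0.6082,0.5416,1.2769,-8.2300
31,0.3906,-0.9936,1.0740,2.9427,-3.4584,-7.7441,-0.0663,-0.3692,0.6040,-4.2621,3.6067,5.4195
32,0.3753,-1.0076,1.0902,-4.3770,1.2014,8.6682,-0.0636,-0.3734,0.5990,0.4166,1.3836,-8.2300
33,0.3684,-1.0274,1.0871,2.8448,-3.3981,-7.7655,-0.0603,-0.3777,0.5948,-4.1626,3.6502,5.4460
34,0.3534,-1.0411,1.1031,-4.2642,1.1765,8.6513,-0.0575,-0.3816,0.5899,0.2976,1.4840,-8.2300
35,0.3466,-1.0606,1.0997,2.7631,-3.3380,-7.7851,-0.0543,-0.3856,0.5857,-4.0809,3.6897,5.4676
36,0.3319,-1.0741,1.1155,-4.1617,1.1554,8.6434,-0.0515,-0.3892,0.5808,0.1857,1.5787,-8.2300
37,0.3252,-1.0933,1.1118,2.6943,-3.2789,-7.8038,-0.0483,-0.3930,0.5767,-4.0125,3.7258,5.4862
38,0.3107,-1.1065,1.1276,-4.0685,1.1379,8.6417,-0.0456,-0.3964,0.5718,0.0812,1.6681,-8.2300
39,0.3042,-1.1253,1.1237,2.6358,-3.2209,-7.8219,-0.0424,-0.3999,0.5677,-3.9544,3.7590,5.5029
40,0.2901,-1.1382,1.1394,-3.9834,1.1236,8.6443,-0.0397,-0.4030,0.5629,-0.0159,1.7522,-8.2300
41,0.2837,-1.1567,1.1353,2.5857,-3.1642,-7.8396,-0.0366,-0.4064,0.5589,-3.9044,3.7894,5.5184
42,0.2698,-1.1693,1.1509,-3.9055,1.1122,8.6499,-0.0341,-0.4092,0.5542,-0.1058,1.8313,-8.2300
43,0.2636,-1.1874,1.1467,2.5426,-3.1089,-7.8570,-0.0311,-0.4123,0.5502,-3.8610,3.8170,5.5330
44,0.2501,-1.1997,1.1624,-3.8341,1.1035,8.6573,-0.0286,-0.4150,0.5456,-0.1888,1.9055,-8.2300
45,0.2441,-1.2175,1.1580,2.5055,-3.0551,-7.8740,-0.0257,-0.4178,0.5417,-3.8229,3.8420,5.5470
46,0.2308,-1.2295,1.1736,-3.7683,1.0972,8.6660,-0.0233,-0.4203,0.5371,-0.2655,1.9749,-8.2300
47,0.2250,-1.2468,1.1692,2.4734,-3.0027,-7.8908,-0.0205,-0.4229,0.5333,-3.7892,3.8644,5.5605
48,0.2119,-1.2585,1.1848,-3.7076,1.0929,8.6753,-0.0182,-0.4252,0.5288,-0.3362,2.0397,-8.2300
49,0.2063,-1.2755,1.1802,2.4456,-2.9518,-7.9071,-0.0155,-0.4277,0.5251,-3.7594,3.8843,5.5737
50,0.1936,-1.2868,1.1958,-3.6515,1.0906,8.6847,-0.0133,-0.4297,0.5207,-0.4013,2.0999,-8.2300
51,0.1881,-1.3034,1.1912,2.4216,-2.9025,-7.9230,-0.0107,-0.4320,0.5171,-3.7327,3.9018,5.5866
52,0.1756,-1.3144,1.2068,-3.5994,1.0900,8.6941,-0.0086,-0.4338,0.5127,-0.4613,2.1559,-8.2300
53,0.1704,-1.3306,1.2020,2.4009,-2.8545,-7.9385,-0.0061,-0.4360,0.5092,-3.7088,3.9168,5.5992
54,0.1581,-1.3413,1.2176,-3.5510,1.0907,8.7032,-0.0041,-0.4376,0.5050,-0.5164,2.2079,-8.2300
55,0.1530,-1.3571,1.2128,2.3830,-2.8081,-7.9534,-0.0017,-0.4396,0.5016,-3.6872,3.9296,5.6115
56,0.1410,-1.3674,1.2284,-3.5056,1.0923,8.7112,0.0001,-0.4411,0.4975,-0.5671,2.2564,-8.2300
57,0.1362,-1.3829,1.2234,2.3676,-2.7633,-7.9680,0.0025,-0.4430,0.4941,-3.6677,3.9404,5.6236
58,0.1244,-1.3929,1.2390,-3.4627,1.0926,8.7159,0.0042,-0.4444,0.4902,,,


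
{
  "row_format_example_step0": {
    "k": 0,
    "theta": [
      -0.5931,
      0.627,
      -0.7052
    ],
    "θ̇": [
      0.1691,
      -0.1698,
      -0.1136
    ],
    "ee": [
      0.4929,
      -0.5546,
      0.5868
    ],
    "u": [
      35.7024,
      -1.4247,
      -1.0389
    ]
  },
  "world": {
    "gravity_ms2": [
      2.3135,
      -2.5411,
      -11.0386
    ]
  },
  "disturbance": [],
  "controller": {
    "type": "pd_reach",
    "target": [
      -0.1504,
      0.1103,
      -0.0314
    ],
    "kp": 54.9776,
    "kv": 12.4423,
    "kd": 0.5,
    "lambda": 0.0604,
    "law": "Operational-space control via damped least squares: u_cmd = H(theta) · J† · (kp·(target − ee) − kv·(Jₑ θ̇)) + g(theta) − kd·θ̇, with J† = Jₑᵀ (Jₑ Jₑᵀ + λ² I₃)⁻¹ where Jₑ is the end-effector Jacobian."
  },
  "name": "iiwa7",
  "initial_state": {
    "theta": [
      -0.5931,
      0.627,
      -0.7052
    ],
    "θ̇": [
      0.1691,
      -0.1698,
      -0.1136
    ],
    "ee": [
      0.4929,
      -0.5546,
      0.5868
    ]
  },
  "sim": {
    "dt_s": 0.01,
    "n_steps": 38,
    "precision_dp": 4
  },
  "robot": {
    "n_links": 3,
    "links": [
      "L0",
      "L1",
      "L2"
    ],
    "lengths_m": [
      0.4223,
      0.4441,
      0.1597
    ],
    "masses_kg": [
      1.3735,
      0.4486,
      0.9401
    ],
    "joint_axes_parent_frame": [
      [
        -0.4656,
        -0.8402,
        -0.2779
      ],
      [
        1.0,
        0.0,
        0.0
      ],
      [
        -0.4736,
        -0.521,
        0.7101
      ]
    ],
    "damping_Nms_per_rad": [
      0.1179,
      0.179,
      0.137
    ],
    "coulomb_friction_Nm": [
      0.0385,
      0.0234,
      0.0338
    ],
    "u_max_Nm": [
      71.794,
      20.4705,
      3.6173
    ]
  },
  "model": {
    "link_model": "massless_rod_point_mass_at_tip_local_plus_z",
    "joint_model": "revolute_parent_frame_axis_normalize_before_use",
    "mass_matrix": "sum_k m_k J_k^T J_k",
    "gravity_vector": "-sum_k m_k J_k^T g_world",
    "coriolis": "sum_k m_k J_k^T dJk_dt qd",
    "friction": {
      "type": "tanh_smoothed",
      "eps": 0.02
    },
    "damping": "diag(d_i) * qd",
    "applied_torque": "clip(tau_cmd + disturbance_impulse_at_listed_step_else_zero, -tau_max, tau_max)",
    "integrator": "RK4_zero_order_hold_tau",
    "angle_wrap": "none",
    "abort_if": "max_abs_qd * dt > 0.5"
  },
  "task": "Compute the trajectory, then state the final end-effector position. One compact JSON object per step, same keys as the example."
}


{"k":1,"theta":[-0.5901,0.6245,-0.7249],"\u03b8\u0307":[0.423,-0.3115,-3.6081],"ee":[0.4909,-0.5537,0.5878],"u":[33.5275,-2.5162,0.8318]}
{"k":2,"theta":[-0.5851,0.6234,-0.7544],"\u03b8\u0307":[0.5795,0.0875,-2.3455],"ee":[0.4872,-0.5532,0.5885],"u":[30.4226,-3.0926,0.1144]}
{"k":3,"theta":[-0.5786,0.6249,-0.7809],"\u03b8\u0307":[0.7293,0.2202,-2.8952],"ee":[0.4821,-0.5532,0.5893],"u":[28.0871,-3.6368,0.3783]}
{"k":4,"theta":[-0.5707,0.628,-0.8091],"\u03b8\u0307":[0.8481,0.4098,-2.7486],"ee":[0.4757,-0.5535,0.59],"u":[25.848,-4.0146,0.2636]}
{"k":5,"theta":[-0.5617,0.6328,-0.8372],"\u03b8\u0307":[0.9482,0.5418,-2.847],"ee":[0.4683,-0.5542,0.5906],"u":[23.9022,-4.3113,0.2818]}
{"k":6,"theta":[-0.5518,0.6388,-0.8658],"\u03b8\u0307":[1.0298,0.6645,-2.8523],"ee":[0.4601,-0.555,0.5912],"u":[22.1436,-4.5247,0.2502]}
{"k":7,"theta":[-0.5412,0.6459,-0.8946],"\u03b8\u0307":[1.0961,0.7662,-2.8845],"ee":[0.4511,-0.556,0.5916],"u":[20.5741,-4.6782,0.2343]}
{"k":8,"theta":[-0.53,0.654,-0.9236],"\u03b8\u0307":[1.149,0.8553,-2.9036],"ee":[0.4415,-0.5571,0.5918],"u":[19.164,-4.7825,0.2126]}
{"k":9,"theta":[-0.5183,0.663,-0.9528],"\u03b8\u0307":[1.1903,0.9329,-2.9233],"ee":[0.4314,-0.5583,0.5919],"u":[17.8976,-4.8491,0.193]}
{"k":10,"theta":[-0.5062,0.6726,-0.9821],"\u03b8\u0307":[1.2216,1.0017,-2.9397],"ee":[0.421,-0.5595,0.5917],"u":[16.7577,-4.8865,0.1734]}
{"k":11,"theta":[-0.4939,0.6829,-1.0117],"\u03b8\u0307":[1.244,1.0633,-2.9543],"ee":[0.4101,-0.5607,0.5913],"u":[15.7306,-4.9018,0.1546]}
{"k":12,"theta":[-0.4814,0.6938,-1.0413],"\u03b8\u0307":[1.2589,1.1194,-2.9669],"ee":[0.3991,-0.5619,0.5905],"u":[14.8038,-4.9005,0.1366]}
{"k":13,"theta":[-0.4687,0.7053,-1.0711],"\u03b8\u0307":[1.2671,1.1714,-2.9776],"ee":[0.3878,-0.563,0.5895],"u":[13.9665,-4.8872,0.1194]}
{"k":14,"theta":[-0.4561,0.7172,-1.101],"\u03b8\u0307":[1.2695,1.2203,-2.9865],"ee":[0.3764,-0.5642,0.5881],"u":[13.2096,-4.8654,0.103]}
{"k":15,"theta":[-0.4434,0.7297,-1.1309],"\u03b8\u0307":[1.267,1.2669,-2.9935],"ee":[0.3649,-0.5652,0.5864],"u":[12.5249,-4.838,0.0873]}
{"k":16,"theta":[-0.4307,0.7426,-1.1609],"\u03b8\u0307":[1.26,1.3123,-2.9986],"ee":[0.3533,-0.5662,0.5842],"u":[11.9053,-4.8071,0.0723]}
{"k":17,"theta":[-0.4182,0.7559,-1.191],"\u03b8\u0307":[1.2493,1.3568,-3.0019],"ee":[0.3417,-0.5672,0.5817],"u":[11.3448,-4.7744,0.0577]}
{"k":18,"theta":[-0.4058,0.7697,-1.221],"\u03b8\u0307":[1.2353,1.4012,-3.0032],"ee":[0.3301,-0.5681,0.5788],"u":[10.8383,-4.7411,0.0435]}
{"k":19,"theta":[-0.3935,0.7839,-1.2511],"\u03b8\u0307":[1.2185,1.4458,-3.0024],"ee":[0.3186,-0.5689,0.5755],"u":[10.3813,-4.7083,0.0295]}
{"k":20,"theta":[-0.3814,0.7986,-1.2811],"\u03b8\u0307":[1.1993,1.4911,-2.9996],"ee":[0.3071,-0.5696,0.5718],"u":[9.9699,-4.6767,0.0155]}
{"k":21,"theta":[-0.3695,0.8137,-1.3111],"\u03b8\u0307":[1.1782,1.5373,-2.9946],"ee":[0.2957,-0.5703,0.5676],"u":[9.6011,-4.6466,0.0013]}
{"k":22,"theta":[-0.3579,0.8293,-1.3411],"\u03b8\u0307":[1.1553,1.5847,-2.9874],"ee":[0.2845,-0.5709,0.563],"u":[9.2721,-4.6185,-0.0132]}
{"k":23,"theta":[-0.3464,0.8454,-1.3709],"\u03b8\u0307":[1.1311,1.6337,-2.9778],"ee":[0.2733,-0.5714,0.558],"u":[8.9807,-4.5925,-0.0281]}
{"k":24,"theta":[-0.3353,0.862,-1.4007],"\u03b8\u0307":[1.1058,1.6842,-2.9658],"ee":[0.2623,-0.5718,0.5525],"u":[8.7252,-4.5689,-0.0438]}
{"k":25,"theta":[-0.3243,0.8791,-1.4303],"\u03b8\u0307":[1.0798,1.7366,-2.9511],"ee":[0.2515,-0.5721,0.5465],"u":[8.504,-4.5476,-0.0603]}
{"k":26,"theta":[-0.3137,0.8967,-1.4598],"\u03b8\u0307":[1.0533,1.7908,-2.9338],"ee":[0.2408,-0.5724,0.5401],"u":[8.3162,-4.5287,-0.0777]}
{"k":27,"theta":[-0.3033,0.9149,-1.4891],"\u03b8\u0307":[1.0266,1.8471,-2.9137],"ee":[0.2302,-0.5725,0.5333],"u":[8.1607,-4.5123,-0.0963]}
{"k":28,"theta":[-0.2931,0.9336,-1.5181],"\u03b8\u0307":[1.0,1.9054,-2.8907],"ee":[0.2199,-0.5725,0.526],"u":[8.037,-4.4982,-0.1161]}
{"k":29,"theta":[-0.2833,0.953,-1.5469],"\u03b8\u0307":[0.9737,1.9659,-2.8646],"ee":[0.2097,-0.5723,0.5182],"u":[7.9446,-4.4867,-0.1374]}
{"k":30,"theta":[-0.2737,0.973,-1.5755],"\u03b8\u0307":[0.948,2.0286,-2.8352],"ee":[0.1997,-0.5721,0.51],"u":[7.8832,-4.4777,-0.1601]}
{"k":31,"theta":[-0.2643,0.9936,-1.6037],"\u03b8\u0307":[0.9233,2.0933,-2.8025],"ee":[0.1899,-0.5717,0.5013],"u":[7.8525,-4.4713,-0.1844]}
{"k":32,"theta":[-0.2552,1.0148,-1.6316],"\u03b8\u0307":[0.8997,2.1603,-2.7663],"ee":[0.1803,-0.5711,0.4922],"u":[7.8525,-4.4676,-0.2103]}
{"k":33,"theta":[-0.2463,1.0368,-1.6591],"\u03b8\u0307":[0.8778,2.2293,-2.7265],"ee":[0.1709,-0.5703,0.4826],"u":[7.8828,-4.4667,-0.238]}
{"k":34,"theta":[-0.2377,1.0594,-1.6862],"\u03b8\u0307":[0.8577,2.3003,-2.6829],"ee":[0.1616,-0.5694,0.4726],"u":[7.9432,-4.469,-0.2673]}
{"k":35,"theta":[-0.2292,1.0828,-1.7128],"\u03b8\u0307":[0.8399,2.3733,-2.6353],"ee":[0.1525,-0.5682,0.4622],"u":[8.0333,-4.4746,-0.2982]}
{"k":36,"theta":[-0.2209,1.1069,-1.739],"\u03b8\u0307":[0.8247,2.448,-2.5838],"ee":[0.1436,-0.5668,0.4514],"u":[8.1525,-4.4838,-0.3308]}
{"k":37,"theta":[-0.2127,1.1317,-1.7646],"\u03b8\u0307":[0.8126,2.5244,-2.5281],"ee":[0.1349,-0.5652,0.4401],"u":[8.3,-4.4971,-0.3649]}
{"k":38,"theta":[-0.2046,1.1574,-1.7896],"\u03b8\u0307":[0.8041,2.6022,-2.4683],"ee":[0.1263,-0.5632,0.4285]}
{"summary": "final ee position (m): 0.1263 -0.5632 0.4285"}


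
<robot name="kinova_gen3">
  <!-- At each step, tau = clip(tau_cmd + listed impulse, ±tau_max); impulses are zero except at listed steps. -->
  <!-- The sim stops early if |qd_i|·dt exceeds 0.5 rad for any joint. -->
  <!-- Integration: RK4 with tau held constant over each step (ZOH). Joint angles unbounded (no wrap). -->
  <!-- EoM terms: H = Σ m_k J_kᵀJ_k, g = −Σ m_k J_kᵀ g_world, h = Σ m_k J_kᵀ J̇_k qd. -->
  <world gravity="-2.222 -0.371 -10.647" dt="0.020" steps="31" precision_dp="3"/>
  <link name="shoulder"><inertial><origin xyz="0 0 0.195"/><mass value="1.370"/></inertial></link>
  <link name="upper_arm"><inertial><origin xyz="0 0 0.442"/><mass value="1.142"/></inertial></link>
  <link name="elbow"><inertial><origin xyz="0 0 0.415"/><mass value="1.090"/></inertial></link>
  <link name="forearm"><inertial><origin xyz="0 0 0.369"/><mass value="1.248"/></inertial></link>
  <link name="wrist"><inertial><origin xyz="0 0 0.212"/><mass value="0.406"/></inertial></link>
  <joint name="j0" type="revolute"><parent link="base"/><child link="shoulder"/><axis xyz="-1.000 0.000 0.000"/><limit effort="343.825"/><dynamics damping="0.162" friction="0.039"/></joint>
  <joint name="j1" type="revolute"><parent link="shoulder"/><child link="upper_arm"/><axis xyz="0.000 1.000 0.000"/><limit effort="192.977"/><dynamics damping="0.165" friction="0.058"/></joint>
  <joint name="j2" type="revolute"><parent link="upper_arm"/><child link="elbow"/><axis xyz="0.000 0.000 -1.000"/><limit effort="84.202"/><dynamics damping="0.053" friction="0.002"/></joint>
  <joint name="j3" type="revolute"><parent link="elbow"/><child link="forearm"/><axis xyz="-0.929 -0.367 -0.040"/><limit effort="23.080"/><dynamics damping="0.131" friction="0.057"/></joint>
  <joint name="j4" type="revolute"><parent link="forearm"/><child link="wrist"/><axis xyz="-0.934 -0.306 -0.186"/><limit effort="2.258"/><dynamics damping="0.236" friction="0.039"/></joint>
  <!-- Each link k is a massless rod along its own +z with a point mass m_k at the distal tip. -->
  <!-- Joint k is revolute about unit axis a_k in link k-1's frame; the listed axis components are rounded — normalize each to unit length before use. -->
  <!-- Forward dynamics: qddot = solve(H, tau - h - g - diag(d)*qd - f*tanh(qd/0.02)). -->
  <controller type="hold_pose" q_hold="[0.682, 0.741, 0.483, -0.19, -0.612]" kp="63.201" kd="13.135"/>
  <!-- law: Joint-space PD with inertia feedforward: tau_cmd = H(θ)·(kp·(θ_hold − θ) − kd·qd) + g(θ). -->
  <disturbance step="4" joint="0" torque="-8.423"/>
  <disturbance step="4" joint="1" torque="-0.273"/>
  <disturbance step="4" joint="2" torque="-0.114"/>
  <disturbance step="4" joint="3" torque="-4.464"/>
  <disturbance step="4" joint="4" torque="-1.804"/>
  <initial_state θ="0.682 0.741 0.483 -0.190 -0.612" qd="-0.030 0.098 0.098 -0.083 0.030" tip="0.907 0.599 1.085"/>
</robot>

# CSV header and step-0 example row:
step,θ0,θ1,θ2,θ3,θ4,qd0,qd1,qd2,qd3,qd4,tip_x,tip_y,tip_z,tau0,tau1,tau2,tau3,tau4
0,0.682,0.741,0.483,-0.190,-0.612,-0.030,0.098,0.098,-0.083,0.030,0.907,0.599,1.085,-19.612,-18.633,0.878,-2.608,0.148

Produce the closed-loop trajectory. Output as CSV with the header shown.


step,θ0,θ1,θ2,θ3,θ4,qd0,qd1,qd2,qd3,qd4,tip_x,tip_y,tip_z,tau0,tau1,tau2,tau3,tau4
1,0.681,0.743,0.485,-0.191,-0.612,-0.025,0.070,0.053,-0.046,-0.001,0.909,0.597,1.085,-19.964,-17.889,0.836,-2.710,0.136
2,0.681,0.744,0.485,-0.192,-0.612,-0.020,0.048,0.023,-0.023,-0.001,0.909,0.595,1.084,-20.277,-17.239,0.798,-2.795,0.124
3,0.681,0.745,0.486,-0.192,-0.612,-0.014,0.031,0.003,-0.011,0.004,0.910,0.594,1.084,-20.552,-16.675,0.763,-2.862,0.113
4,0.680,0.745,0.486,-0.192,-0.613,-0.009,0.018,-0.007,-0.004,0.005,0.911,0.594,1.084,-29.213,-16.465,0.618,-7.377,-1.698
5,0.680,0.745,0.485,-0.193,-0.630,0.004,0.008,-0.030,-0.088,-1.605,0.909,0.590,1.084,-18.656,-15.701,0.744,-1.712,0.551
6,0.681,0.745,0.484,-0.196,-0.652,0.016,0.000,-0.061,-0.162,-0.639,0.907,0.585,1.084,-19.221,-15.362,0.729,-1.950,0.410
7,0.681,0.745,0.483,-0.199,-0.660,0.016,-0.006,-0.060,-0.147,-0.202,0.905,0.582,1.085,-19.710,-15.084,0.716,-2.158,0.326
8,0.681,0.745,0.482,-0.201,-0.662,0.012,-0.010,-0.044,-0.100,-0.017,0.905,0.581,1.085,-20.130,-14.860,0.703,-2.340,0.272
9,0.681,0.745,0.481,-0.203,-0.661,0.006,-0.012,-0.022,-0.041,0.014,0.904,0.580,1.085,-20.490,-14.681,0.689,-2.497,0.241
10,0.681,0.745,0.481,-0.203,-0.661,0.003,-0.014,-0.006,0.000,0.031,0.904,0.581,1.085,-20.796,-14.539,0.676,-2.626,0.218
11,0.681,0.745,0.481,-0.203,-0.661,0.003,-0.015,0.005,0.023,0.030,0.904,0.581,1.086,-21.052,-14.427,0.664,-2.719,0.203
12,0.682,0.744,0.481,-0.202,-0.660,0.003,-0.015,0.013,0.035,0.028,0.904,0.582,1.086,-21.264,-14.340,0.654,-2.792,0.193
13,0.682,0.744,0.482,-0.201,-0.659,0.004,-0.014,0.017,0.043,0.028,0.903,0.582,1.086,-21.437,-14.273,0.645,-2.851,0.183
14,0.682,0.744,0.482,-0.200,-0.659,0.004,-0.014,0.019,0.047,0.028,0.903,0.583,1.086,-21.577,-14.223,0.637,-2.900,0.176
15,0.682,0.743,0.482,-0.199,-0.658,0.005,-0.013,0.020,0.049,0.027,0.903,0.584,1.086,-21.687,-14.186,0.631,-2.940,0.169
16,0.682,0.743,0.483,-0.199,-0.658,0.005,-0.012,0.020,0.049,0.027,0.903,0.585,1.086,-21.774,-14.161,0.626,-2.972,0.164
17,0.682,0.743,0.483,-0.198,-0.657,0.005,-0.011,0.019,0.047,0.026,0.903,0.586,1.086,-21.840,-14.145,0.621,-2.998,0.160
18,0.682,0.743,0.484,-0.197,-0.657,0.005,-0.010,0.018,0.045,0.026,0.903,0.587,1.085,-21.889,-14.136,0.617,-3.018,0.157
19,0.682,0.742,0.484,-0.196,-0.656,0.004,-0.009,0.017,0.042,0.025,0.903,0.587,1.085,-21.925,-14.132,0.615,-3.033,0.154
20,0.682,0.742,0.484,-0.195,-0.656,0.004,-0.008,0.015,0.039,0.025,0.903,0.588,1.085,-21.949,-14.132,0.612,-3.045,0.152
21,0.682,0.742,0.484,-0.194,-0.655,0.004,-0.007,0.013,0.036,0.024,0.903,0.589,1.085,-21.964,-14.136,0.610,-3.053,0.150
22,0.682,0.742,0.485,-0.194,-0.655,0.003,-0.007,0.012,0.032,0.023,0.903,0.589,1.085,-21.972,-14.141,0.609,-3.059,0.149
23,0.682,0.742,0.485,-0.193,-0.654,0.003,-0.006,0.010,0.029,0.023,0.903,0.590,1.085,-21.974,-14.148,0.608,-3.064,0.147
24,0.682,0.742,0.485,-0.192,-0.654,0.002,-0.005,0.008,0.026,0.022,0.903,0.590,1.085,-21.973,-14.156,0.607,-3.067,0.146
25,0.683,0.742,0.485,-0.192,-0.653,0.002,-0.004,0.007,0.024,0.021,0.903,0.591,1.085,-21.968,-14.164,0.606,-3.069,0.146
26,0.683,0.742,0.485,-0.191,-0.653,0.002,-0.004,0.006,0.022,0.021,0.903,0.591,1.085,-21.961,-14.172,0.606,-3.070,0.145
27,0.683,0.742,0.485,-0.191,-0.653,0.001,-0.003,0.005,0.020,0.020,0.903,0.591,1.085,-21.953,-14.181,0.605,-3.071,0.144
28,0.683,0.741,0.486,-0.191,-0.652,0.001,-0.003,0.004,0.018,0.019,0.903,0.592,1.085,-21.943,-14.189,0.605,-3.072,0.143
29,0.683,0.741,0.486,-0.190,-0.652,0.000,-0.002,0.003,0.017,0.019,0.903,0.592,1.085,-21.934,-14.196,0.604,-3.073,0.143
30,0.683,0.741,0.486,-0.190,-0.652,-0.000,-0.002,0.002,0.015,0.018,0.903,0.592,1.085,-21.924,-14.204,0.604,-3.073,0.142
31,0.683,0.741,0.486,-0.190,-0.651,-0.001,-0.002,0.002,0.014,0.018,0.903,0.593,1.085,,,,,


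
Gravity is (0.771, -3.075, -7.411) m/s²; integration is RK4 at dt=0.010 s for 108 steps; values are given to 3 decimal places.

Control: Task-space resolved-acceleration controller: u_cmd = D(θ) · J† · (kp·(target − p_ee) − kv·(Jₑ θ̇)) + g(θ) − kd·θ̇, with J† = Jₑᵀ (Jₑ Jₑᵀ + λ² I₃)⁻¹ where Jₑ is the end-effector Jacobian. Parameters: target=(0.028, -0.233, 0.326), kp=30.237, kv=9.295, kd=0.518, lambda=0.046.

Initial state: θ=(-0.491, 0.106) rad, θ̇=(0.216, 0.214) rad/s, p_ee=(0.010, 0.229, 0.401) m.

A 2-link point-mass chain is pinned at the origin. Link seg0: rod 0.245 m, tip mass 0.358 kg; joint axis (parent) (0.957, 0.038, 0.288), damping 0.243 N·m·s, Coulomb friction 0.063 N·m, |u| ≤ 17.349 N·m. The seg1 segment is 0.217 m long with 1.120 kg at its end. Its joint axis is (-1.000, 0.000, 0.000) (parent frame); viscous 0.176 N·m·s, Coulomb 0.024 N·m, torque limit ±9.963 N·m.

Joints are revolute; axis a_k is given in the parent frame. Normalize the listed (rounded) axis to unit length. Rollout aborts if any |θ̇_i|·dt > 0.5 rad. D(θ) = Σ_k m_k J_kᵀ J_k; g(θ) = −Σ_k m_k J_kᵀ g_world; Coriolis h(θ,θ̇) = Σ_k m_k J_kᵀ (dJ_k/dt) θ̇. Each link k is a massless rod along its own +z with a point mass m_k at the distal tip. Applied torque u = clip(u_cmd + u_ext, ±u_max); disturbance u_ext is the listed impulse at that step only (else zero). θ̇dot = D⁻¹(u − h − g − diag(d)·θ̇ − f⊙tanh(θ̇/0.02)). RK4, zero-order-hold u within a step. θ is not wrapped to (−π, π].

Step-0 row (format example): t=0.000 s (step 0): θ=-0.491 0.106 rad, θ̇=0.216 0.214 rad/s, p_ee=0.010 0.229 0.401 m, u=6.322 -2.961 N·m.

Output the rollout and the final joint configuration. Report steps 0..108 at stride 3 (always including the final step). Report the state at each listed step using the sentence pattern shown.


t=0.030 s (step 3): θ=-0.477 0.106 rad, θ̇=0.707 -0.083 rad/s, p_ee=0.009 0.224 0.403 m, u=4.595 -2.139 N·m.
t=0.060 s (step 6): θ=-0.451 0.101 rad, θ̇=1.043 -0.278 rad/s, p_ee=0.008 0.212 0.410 m, u=3.261 -1.522 N·m.
t=0.090 s (step 9): θ=-0.416 0.090 rad, θ̇=1.257 -0.423 rad/s, p_ee=0.006 0.197 0.418 m, u=2.209 -1.035 N·m.
t=0.120 s (step 12): θ=-0.376 0.076 rad, θ̇=1.384 -0.529 rad/s, p_ee=0.004 0.178 0.426 m, u=1.362 -0.642 N·m.
t=0.150 s (step 15): θ=-0.334 0.059 rad, θ̇=1.450 -0.605 rad/s, p_ee=0.002 0.157 0.434 m, u=0.663 -0.319 N·m.
t=0.180 s (step 18): θ=-0.290 0.040 rad, θ̇=1.471 -0.656 rad/s, p_ee=0.001 0.135 0.442 m, u=0.077 -0.046 N·m.
t=0.210 s (step 21): θ=-0.246 0.020 rad, θ̇=1.462 -0.688 rad/s, p_ee=-0.000 0.112 0.448 m, u=-0.421 0.186 N·m.
t=0.240 s (step 24): θ=-0.202 -0.001 rad, θ̇=1.431 -0.705 rad/s, p_ee=-0.001 0.089 0.453 m, u=-0.849 0.387 N·m.
t=0.270 s (step 27): θ=-0.160 -0.022 rad, θ̇=1.385 -0.709 rad/s, p_ee=-0.001 0.066 0.457 m, u=-1.218 0.563 N·m.
t=0.300 s (step 30): θ=-0.119 -0.044 rad, θ̇=1.329 -0.703 rad/s, p_ee=-0.002 0.043 0.460 m, u=-1.539 0.716 N·m.
t=0.330 s (step 33): θ=-0.080 -0.064 rad, θ̇=1.267 -0.691 rad/s, p_ee=-0.001 0.021 0.461 m, u=-1.818 0.851 N·m.
t=0.360 s (step 36): θ=-0.043 -0.085 rad, θ̇=1.201 -0.673 rad/s, p_ee=-0.001 0.001 0.462 m, u=-2.062 0.970 N·m.
t=0.390 s (step 39): θ=-0.008 -0.105 rad, θ̇=1.133 -0.651 rad/s, p_ee=-0.000 -0.019 0.461 m, u=-2.274 1.074 N·m.
t=0.420 s (step 42): θ=0.025 -0.124 rad, θ̇=1.065 -0.626 rad/s, p_ee=0.001 -0.038 0.460 m, u=-2.459 1.166 N·m.
t=0.450 s (step 45): θ=0.056 -0.142 rad, θ̇=0.998 -0.600 rad/s, p_ee=0.002 -0.055 0.458 m, u=-2.622 1.247 N·m.
t=0.480 s (step 48): θ=0.085 -0.160 rad, θ̇=0.933 -0.572 rad/s, p_ee=0.003 -0.072 0.455 m, u=-2.763 1.318 N·m.
t=0.510 s (step 51): θ=0.112 -0.177 rad, θ̇=0.869 -0.545 rad/s, p_ee=0.004 -0.087 0.452 m, u=-2.887 1.381 N·m.
t=0.540 s (step 54): θ=0.137 -0.192 rad, θ̇=0.808 -0.518 rad/s, p_ee=0.005 -0.101 0.449 m, u=-2.995 1.435 N·m.
t=0.570 s (step 57): θ=0.160 -0.208 rad, θ̇=0.749 -0.491 rad/s, p_ee=0.006 -0.114 0.445 m, u=-3.090 1.483 N·m.
t=0.600 s (step 60): θ=0.182 -0.222 rad, θ̇=0.693 -0.466 rad/s, p_ee=0.008 -0.126 0.441 m, u=-3.172 1.525 N·m.
t=0.630 s (step 63): θ=0.202 -0.236 rad, θ̇=0.640 -0.441 rad/s, p_ee=0.009 -0.137 0.438 m, u=-3.244 1.561 N·m.
t=0.660 s (step 66): θ=0.220 -0.248 rad, θ̇=0.590 -0.418 rad/s, p_ee=0.010 -0.147 0.434 m, u=-3.307 1.593 N·m.
t=0.690 s (step 69): θ=0.237 -0.261 rad, θ̇=0.543 -0.396 rad/s, p_ee=0.011 -0.156 0.430 m, u=-3.362 1.620 N·m.
t=0.720 s (step 72): θ=0.253 -0.272 rad, θ̇=0.498 -0.375 rad/s, p_ee=0.012 -0.165 0.427 m, u=-3.409 1.644 N·m.
t=0.750 s (step 75): θ=0.267 -0.283 rad, θ̇=0.457 -0.355 rad/s, p_ee=0.014 -0.173 0.423 m, u=-3.451 1.665 N·m.
t=0.780 s (step 78): θ=0.280 -0.294 rad, θ̇=0.418 -0.337 rad/s, p_ee=0.015 -0.180 0.420 m, u=-3.486 1.683 N·m.
t=0.810 s (step 81): θ=0.292 -0.303 rad, θ̇=0.381 -0.320 rad/s, p_ee=0.016 -0.187 0.417 m, u=-3.518 1.699 N·m.
t=0.840 s (step 84): θ=0.303 -0.313 rad, θ̇=0.347 -0.304 rad/s, p_ee=0.016 -0.192 0.413 m, u=-3.545 1.713 N·m.
t=0.870 s (step 87): θ=0.313 -0.322 rad, θ̇=0.316 -0.289 rad/s, p_ee=0.017 -0.198 0.411 m, u=-3.568 1.724 N·m.
t=0.900 s (step 90): θ=0.322 -0.330 rad, θ̇=0.286 -0.275 rad/s, p_ee=0.018 -0.203 0.408 m, u=-3.589 1.735 N·m.
t=0.930 s (step 93): θ=0.330 -0.338 rad, θ̇=0.259 -0.263 rad/s, p_ee=0.019 -0.207 0.405 m, u=-3.606 1.744 N·m.
t=0.960 s (step 96): θ=0.338 -0.346 rad, θ̇=0.234 -0.251 rad/s, p_ee=0.020 -0.212 0.403 m, u=-3.622 1.751 N·m.
t=0.990 s (step 99): θ=0.344 -0.353 rad, θ̇=0.210 -0.240 rad/s, p_ee=0.020 -0.215 0.400 m, u=-3.635 1.758 N·m.
t=1.020 s (step 102): θ=0.350 -0.360 rad, θ̇=0.189 -0.230 rad/s, p_ee=0.021 -0.219 0.398 m, u=-3.647 1.764 N·m.
t=1.050 s (step 105): θ=0.356 -0.367 rad, θ̇=0.169 -0.221 rad/s, p_ee=0.021 -0.222 0.396 m, u=-3.657 1.770 N·m.
t=1.080 s (step 108): θ=0.361 -0.374 rad, θ̇=0.151 -0.213 rad/s, p_ee=0.022 -0.225 0.394 m.
final θ (rad): 0.361 -0.374
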